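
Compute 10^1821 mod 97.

55

Successive squares of 10 mod 97: 10^1≡10, 10^2≡3, 10^4≡9, 10^8≡81, 10^16≡62, 10^32≡61, 10^64≡35, 10^128≡61, 10^256≡35, 10^512≡61, 10^1024≡35.
Since 1821 = 1 + 4 + 8 + 16 + 256 + 512 + 1024 in binary, 10^1821 ≡ 10·9·81·62·35·61·35 ≡ 55 (mod 97).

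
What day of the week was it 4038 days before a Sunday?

Monday

4038 − 576·7 = 6, so 4038 ≡ 6 (mod 7).
Sunday − 6 days → Monday.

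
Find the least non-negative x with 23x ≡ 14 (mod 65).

43

The inverse of 23 mod 65 is 17 (since 23·17 = 391 ≡ 1).
So x ≡ 17·14 = 238 ≡ 43 (mod 65).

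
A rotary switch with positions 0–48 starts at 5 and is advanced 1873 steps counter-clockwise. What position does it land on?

1873 = 38·49 + 11, so 1873 mod 49 = 11.
(5 − 11) mod 49 = 43.

43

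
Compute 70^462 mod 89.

55

Successive squares of 70 mod 89: 70^1≡70, 70^2≡5, 70^4≡25, 70^8≡2, 70^16≡4, 70^32≡16, 70^64≡78, 70^128≡32, 70^256≡45.
462 = 2 + 4 + 8 + 64 + 128 + 256, so 70^462 ≡ 5·25·2·78·32·45 ≡ 55 (mod 89).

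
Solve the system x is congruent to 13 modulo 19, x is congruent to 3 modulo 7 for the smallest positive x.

108

x ≡ 3 (mod 7) gives x ∈ {3, 10, 17, 24, 31, 38, 45, 52, …}.
The first of these with x mod 19 = 13 is 108.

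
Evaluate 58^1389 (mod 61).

20

Square-and-reduce mod 61: 58^1≡58, 58^2≡9, 58^4≡20, 58^8≡34, 58^16≡58, 58^32≡9, 58^64≡20, 58^128≡34, 58^256≡58, 58^512≡9, 58^1024≡20.
1389 = 1 + 4 + 8 + 32 + 64 + 256 + 1024, so 58^1389 ≡ 58·20·34·9·20·58·20 ≡ 20 (mod 61).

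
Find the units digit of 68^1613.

8

The units digit of 68^n cycles with period 4: 8, 4, 2, 6, …
1613 leaves remainder 1 on division by 4, so 68^1613 ends in 8.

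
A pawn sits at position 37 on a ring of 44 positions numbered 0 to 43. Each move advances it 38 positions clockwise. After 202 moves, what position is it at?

202·38 = 7676.
7676 mod 44 = 20 (since 174·44 = 7656).
(37 + 20) mod 44 = 13.

13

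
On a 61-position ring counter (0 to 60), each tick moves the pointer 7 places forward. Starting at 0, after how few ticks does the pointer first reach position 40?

58

The inverse of 7 mod 61 is 35 (since 7·35 = 245 ≡ 1).
So x ≡ 35·40 = 1400 ≡ 58 (mod 61).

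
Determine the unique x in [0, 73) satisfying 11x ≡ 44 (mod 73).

11⁻¹ ≡ 20 (mod 73) because 11·20 = 220 = 3·73 + 1.
Multiplying both sides by 20: x ≡ 20·44 = 880 ≡ 4 (mod 73).

4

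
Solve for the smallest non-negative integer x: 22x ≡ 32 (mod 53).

The inverse of 22 mod 53 is 41 (since 22·41 = 902 ≡ 1).
So x ≡ 41·32 = 1312 ≡ 40 (mod 53).

40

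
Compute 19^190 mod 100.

1

Successive squares of 19 mod 100: 19^1≡19, 19^2≡61, 19^4≡21, 19^8≡41, 19^16≡81, 19^32≡61, 19^64≡21, 19^128≡41.
Since 190 = 2 + 4 + 8 + 16 + 32 + 128 in binary, 19^190 ≡ 61·21·41·81·61·41 ≡ 1 (mod 100).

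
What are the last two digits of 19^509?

79

By repeated squaring mod 100: 19^1≡19, 19^2≡61, 19^4≡21, 19^8≡41, 19^16≡81, 19^32≡61, 19^64≡21, 19^128≡41, 19^256≡81.
Since 509 = 1 + 4 + 8 + 16 + 32 + 64 + 128 + 256 in binary, 19^509 ≡ 19·21·41·81·61·21·41·81 ≡ 79 (mod 100).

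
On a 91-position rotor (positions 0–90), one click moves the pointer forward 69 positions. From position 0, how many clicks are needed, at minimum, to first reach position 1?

62

69·62 = 4278 = 47·91 + 1, so 69⁻¹ ≡ 62 (mod 91).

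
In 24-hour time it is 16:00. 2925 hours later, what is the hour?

2925 = 121·24 + 21, so 2925 mod 24 = 21.
(16 + 21) mod 24 = 13.

13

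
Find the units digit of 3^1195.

7

Powers of 3 mod 10 repeat with period 4: 3, 9, 7, 1.
1195 mod 4 = 3, so the last digit matches 3^3 = 7.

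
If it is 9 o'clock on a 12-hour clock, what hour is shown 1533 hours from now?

6

1533 − 127·12 = 9, so 1533 ≡ 9 (mod 12).
9 + 9 → 6 on a 12-hour dial.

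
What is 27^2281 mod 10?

The units digit of 27^n cycles with period 4: 7, 9, 3, 1, …
2281 mod 4 = 1, so the last digit matches 7^1 = 7.

7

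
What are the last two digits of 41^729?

61

By repeated squaring mod 100: 41^1≡41, 41^2≡81, 41^4≡61, 41^8≡21, 41^16≡41, 41^32≡81, 41^64≡61, 41^128≡21, 41^256≡41, 41^512≡81.
729 = 1 + 8 + 16 + 64 + 128 + 512, so 41^729 ≡ 41·21·41·61·21·81 ≡ 61 (mod 100).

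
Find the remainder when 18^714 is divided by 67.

Successive squares of 18 mod 67: 18^1≡18, 18^2≡56, 18^4≡54, 18^8≡35, 18^16≡19, 18^32≡26, 18^64≡6, 18^128≡36, 18^256≡23, 18^512≡60.
714 = 2 + 8 + 64 + 128 + 512, so 18^714 ≡ 56·35·6·36·60 ≡ 24 (mod 67).

24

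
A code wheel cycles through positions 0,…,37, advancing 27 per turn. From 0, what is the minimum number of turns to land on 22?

36

The inverse of 27 mod 38 is 31 (since 27·31 = 837 ≡ 1).
Multiplying both sides by 31: x ≡ 31·22 = 682 ≡ 36 (mod 38).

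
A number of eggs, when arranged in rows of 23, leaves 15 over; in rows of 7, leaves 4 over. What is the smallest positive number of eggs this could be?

x ≡ 4 (mod 7) gives x ∈ {4, 11, 18, 25, 32, 39, 46, 53, …}.
The first of these with x mod 23 = 15 is 130.

130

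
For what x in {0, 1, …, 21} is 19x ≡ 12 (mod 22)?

18

The inverse of 19 mod 22 is 7 (since 19·7 = 133 ≡ 1).
Multiplying both sides by 7: x ≡ 7·12 = 84 ≡ 18 (mod 22).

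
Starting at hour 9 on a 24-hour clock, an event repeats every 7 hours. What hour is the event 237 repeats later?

12

237·7 = 1659.
1659 − 69·24 = 3, so 1659 ≡ 3 (mod 24).
(9 + 3) mod 24 = 12.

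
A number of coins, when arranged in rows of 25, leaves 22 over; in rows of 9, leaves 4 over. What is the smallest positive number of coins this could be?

22

x ≡ 4 (mod 9) gives x ∈ {4, 13, 22}.
The first of these with x mod 25 = 22 is 22.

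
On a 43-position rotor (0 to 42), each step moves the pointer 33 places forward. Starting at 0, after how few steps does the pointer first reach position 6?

8

The inverse of 33 mod 43 is 30 (since 33·30 = 990 ≡ 1).
So x ≡ 30·6 = 180 ≡ 8 (mod 43).
Check: 33·8 = 264 = 6·43 + 6.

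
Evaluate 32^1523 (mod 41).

Successive squares of 32 mod 41: 32^1≡32, 32^2≡40, 32^4≡1, 32^8≡1, 32^16≡1, 32^32≡1, 32^64≡1, 32^128≡1, 32^256≡1, 32^512≡1, 32^1024≡1.
1523 = 1 + 2 + 16 + 32 + 64 + 128 + 256 + 1024, so 32^1523 ≡ 32·40·1·1·1·1·1·1 ≡ 9 (mod 41).

9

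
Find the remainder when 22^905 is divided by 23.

22

Successive squares of 22 mod 23: 22^1≡22, 22^2≡1, 22^4≡1, 22^8≡1, 22^16≡1, 22^32≡1, 22^64≡1, 22^128≡1, 22^256≡1, 22^512≡1.
905 = 1 + 8 + 128 + 256 + 512, so 22^905 ≡ 22·1·1·1·1 ≡ 22 (mod 23).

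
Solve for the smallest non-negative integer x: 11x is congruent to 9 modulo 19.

11⁻¹ ≡ 7 (mod 19) because 11·7 = 77 = 4·19 + 1.
Multiplying both sides by 7: x ≡ 7·9 = 63 ≡ 6 (mod 19).
Check: 11·6 = 66 = 3·19 + 9.

6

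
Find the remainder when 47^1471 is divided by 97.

Square-and-reduce mod 97: 47^1≡47, 47^2≡75, 47^4≡96, 47^8≡1, 47^16≡1, 47^32≡1, 47^64≡1, 47^128≡1, 47^256≡1, 47^512≡1, 47^1024≡1.
1471 = 1 + 2 + 4 + 8 + 16 + 32 + 128 + 256 + 1024, so 47^1471 ≡ 47·75·96·1·1·1·1·1·1 ≡ 64 (mod 97).

64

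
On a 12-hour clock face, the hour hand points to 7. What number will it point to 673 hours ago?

673 mod 12 = 1 (since 56·12 = 672).
7 − 1 → 6 on a 12-hour dial.

6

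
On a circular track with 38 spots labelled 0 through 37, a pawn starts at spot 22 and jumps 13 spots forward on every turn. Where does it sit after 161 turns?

25

161·13 = 2093.
2093 mod 38 = 3 (since 55·38 = 2090).
(22 + 3) mod 38 = 25.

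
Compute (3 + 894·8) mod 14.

1

894·8 = 7152.
7152 − 510·14 = 12, so 7152 ≡ 12 (mod 14).
(3 + 12) mod 14 = 1.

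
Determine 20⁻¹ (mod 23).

23 = 1·20 + 3
20 = 6·3 + 2
3 = 1·2 + 1
2 = 2·1 + 0
Back-substituting gives 20·15 ≡ 1 (mod 23).

15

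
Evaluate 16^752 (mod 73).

By repeated squaring mod 73: 16^1≡16, 16^2≡37, 16^4≡55, 16^8≡32, 16^16≡2, 16^32≡4, 16^64≡16, 16^128≡37, 16^256≡55, 16^512≡32.
752 = 16 + 32 + 64 + 128 + 512, so 16^752 ≡ 2·4·16·37·32 ≡ 4 (mod 73).

4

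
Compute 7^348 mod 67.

By repeated squaring mod 67: 7^1≡7, 7^2≡49, 7^4≡56, 7^8≡54, 7^16≡35, 7^32≡19, 7^64≡26, 7^128≡6, 7^256≡36.
348 = 4 + 8 + 16 + 64 + 256, so 7^348 ≡ 56·54·35·26·36 ≡ 40 (mod 67).

40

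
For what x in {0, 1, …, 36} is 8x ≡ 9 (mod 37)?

15

The inverse of 8 mod 37 is 14 (since 8·14 = 112 ≡ 1).
Multiplying both sides by 14: x ≡ 14·9 = 126 ≡ 15 (mod 37).
Check: 8·15 = 120 = 3·37 + 9.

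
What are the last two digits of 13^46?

09

Successive squares of 13 mod 100: 13^1≡13, 13^2≡69, 13^4≡61, 13^8≡21, 13^16≡41, 13^32≡81.
46 = 2 + 4 + 8 + 32, so 13^46 ≡ 69·61·21·81 ≡ 9 (mod 100).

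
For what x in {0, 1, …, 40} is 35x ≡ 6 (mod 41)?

40

The inverse of 35 mod 41 is 34 (since 35·34 = 1190 ≡ 1).
Multiplying both sides by 34: x ≡ 34·6 = 204 ≡ 40 (mod 41).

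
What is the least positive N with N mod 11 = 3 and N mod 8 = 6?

x ≡ 6 (mod 8) gives x ∈ {6, 14}.
The first of these with x mod 11 = 3 is 14.

14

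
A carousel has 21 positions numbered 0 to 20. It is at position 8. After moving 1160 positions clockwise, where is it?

Dividing 1160 by 21 gives quotient 55 and remainder 5.
(8 + 5) mod 21 = 13.

13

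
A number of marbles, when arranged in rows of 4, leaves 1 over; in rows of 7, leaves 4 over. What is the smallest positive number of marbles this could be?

Since 7·3 ≡ 1 (mod 4), take x = 4 + 7·((1−4)·3 mod 4) = 4 + 7·3 = 25.
Check: 25 mod 4 = 1, 25 mod 7 = 4.

25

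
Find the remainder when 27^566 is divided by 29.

6

Square-and-reduce mod 29: 27^1≡27, 27^2≡4, 27^4≡16, 27^8≡24, 27^16≡25, 27^32≡16, 27^64≡24, 27^128≡25, 27^256≡16, 27^512≡24.
Since 566 = 2 + 4 + 16 + 32 + 512 in binary, 27^566 ≡ 4·16·25·16·24 ≡ 6 (mod 29).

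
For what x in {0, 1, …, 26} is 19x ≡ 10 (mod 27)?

19

19⁻¹ ≡ 10 (mod 27) because 19·10 = 190 = 7·27 + 1.
So x ≡ 10·10 = 100 ≡ 19 (mod 27).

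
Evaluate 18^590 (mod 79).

Square-and-reduce mod 79: 18^1≡18, 18^2≡8, 18^4≡64, 18^8≡67, 18^16≡65, 18^32≡38, 18^64≡22, 18^128≡10, 18^256≡21, 18^512≡46.
Since 590 = 2 + 4 + 8 + 64 + 512 in binary, 18^590 ≡ 8·64·67·22·46 ≡ 46 (mod 79).

46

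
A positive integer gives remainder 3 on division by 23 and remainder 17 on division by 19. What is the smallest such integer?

Since 19·17 ≡ 1 (mod 23), take x = 17 + 19·((3−17)·17 mod 23) = 17 + 19·15 = 302.
Check: 302 mod 23 = 3, 302 mod 19 = 17.

302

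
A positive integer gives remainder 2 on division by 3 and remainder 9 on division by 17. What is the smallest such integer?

26

x ≡ 2 (mod 3) gives x ∈ {2, 5, 8, 11, 14, 17, 20, 23, …}.
The first of these with x mod 17 = 9 is 26.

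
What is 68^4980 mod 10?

6

Last digits of 8^n: 8, 4, 2, 6 (period 4).
4980 mod 4 = 0, so the last digit matches 8^4 = 6.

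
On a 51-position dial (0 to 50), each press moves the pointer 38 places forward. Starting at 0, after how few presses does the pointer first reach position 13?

50

38⁻¹ ≡ 47 (mod 51) because 38·47 = 1786 = 35·51 + 1.
Multiplying both sides by 47: x ≡ 47·13 = 611 ≡ 50 (mod 51).
Check: 38·50 = 1900 = 37·51 + 13.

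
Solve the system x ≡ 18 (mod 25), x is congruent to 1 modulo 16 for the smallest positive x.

193

x ≡ 1 (mod 16) gives x ∈ {1, 17, 33, 49, 65, 81, 97, 113, …}.
The first of these with x mod 25 = 18 is 193.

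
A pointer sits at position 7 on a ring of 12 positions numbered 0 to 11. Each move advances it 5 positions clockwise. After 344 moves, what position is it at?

11

344·5 = 1720.
1720 − 143·12 = 4, so 1720 ≡ 4 (mod 12).
(7 + 4) mod 12 = 11.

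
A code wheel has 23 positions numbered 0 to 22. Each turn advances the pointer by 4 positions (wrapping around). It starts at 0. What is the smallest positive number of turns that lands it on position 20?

4⁻¹ ≡ 6 (mod 23) because 4·6 = 24 = 1·23 + 1.
Multiplying both sides by 6: x ≡ 6·20 = 120 ≡ 5 (mod 23).
Check: 4·5 = 20 = 0·23 + 20.

5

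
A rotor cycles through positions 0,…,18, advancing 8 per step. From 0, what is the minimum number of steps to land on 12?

The inverse of 8 mod 19 is 12 (since 8·12 = 96 ≡ 1).
So x ≡ 12·12 = 144 ≡ 11 (mod 19).

11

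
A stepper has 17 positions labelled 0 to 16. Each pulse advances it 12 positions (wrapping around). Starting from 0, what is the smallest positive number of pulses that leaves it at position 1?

17 = 1·12 + 5
12 = 2·5 + 2
5 = 2·2 + 1
2 = 2·1 + 0
Back-substituting gives 12·10 ≡ 1 (mod 17).

10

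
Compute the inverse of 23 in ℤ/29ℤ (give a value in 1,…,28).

23·24 = 552 = 19·29 + 1, so 23⁻¹ ≡ 24 (mod 29).

24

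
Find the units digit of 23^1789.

Powers of 3 mod 10 repeat with period 4: 3, 9, 7, 1.
1789 mod 4 = 1, so the last digit matches 3^1 = 3.

3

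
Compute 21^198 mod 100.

61

By repeated squaring mod 100: 21^1≡21, 21^2≡41, 21^4≡81, 21^8≡61, 21^16≡21, 21^32≡41, 21^64≡81, 21^128≡61.
198 = 2 + 4 + 64 + 128, so 21^198 ≡ 41·81·81·61 ≡ 61 (mod 100).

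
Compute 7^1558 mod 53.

13

By repeated squaring mod 53: 7^1≡7, 7^2≡49, 7^4≡16, 7^8≡44, 7^16≡28, 7^32≡42, 7^64≡15, 7^128≡13, 7^256≡10, 7^512≡47, 7^1024≡36.
Since 1558 = 2 + 4 + 16 + 512 + 1024 in binary, 7^1558 ≡ 49·16·28·47·36 ≡ 13 (mod 53).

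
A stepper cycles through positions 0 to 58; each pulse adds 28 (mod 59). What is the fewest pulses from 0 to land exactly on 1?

28·19 = 532 = 9·59 + 1, so 28⁻¹ ≡ 19 (mod 59).

19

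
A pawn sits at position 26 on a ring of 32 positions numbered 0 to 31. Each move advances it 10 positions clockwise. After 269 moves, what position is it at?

28

269·10 = 2690.
2690 = 84·32 + 2, so 2690 mod 32 = 2.
(26 + 2) mod 32 = 28.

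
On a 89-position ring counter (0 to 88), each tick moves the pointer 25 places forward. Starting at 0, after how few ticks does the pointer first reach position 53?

The inverse of 25 mod 89 is 57 (since 25·57 = 1425 ≡ 1).
So x ≡ 57·53 = 3021 ≡ 84 (mod 89).
Check: 25·84 = 2100 = 23·89 + 53.

84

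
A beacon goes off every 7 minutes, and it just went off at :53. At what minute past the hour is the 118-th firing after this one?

118·7 = 826.
826 = 13·60 + 46, so 826 mod 60 = 46.
(53 + 46) mod 60 = 39.

39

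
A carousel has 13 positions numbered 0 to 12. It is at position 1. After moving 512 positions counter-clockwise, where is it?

9

512 = 39·13 + 5, so 512 mod 13 = 5.
(1 − 5) mod 13 = 9.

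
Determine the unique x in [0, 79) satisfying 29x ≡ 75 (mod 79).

38

The inverse of 29 mod 79 is 30 (since 29·30 = 870 ≡ 1).
Multiplying both sides by 30: x ≡ 30·75 = 2250 ≡ 38 (mod 79).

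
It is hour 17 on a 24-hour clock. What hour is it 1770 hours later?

11

1770 mod 24 = 18 (since 73·24 = 1752).
(17 + 18) mod 24 = 11.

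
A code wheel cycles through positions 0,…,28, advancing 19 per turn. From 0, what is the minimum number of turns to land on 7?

19⁻¹ ≡ 26 (mod 29) because 19·26 = 494 = 17·29 + 1.
So x ≡ 26·7 = 182 ≡ 8 (mod 29).

8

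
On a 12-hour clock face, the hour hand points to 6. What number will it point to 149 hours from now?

11

Dividing 149 by 12 gives quotient 12 and remainder 5.
6 + 5 → 11 on a 12-hour dial.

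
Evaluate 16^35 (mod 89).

By repeated squaring mod 89: 16^1≡16, 16^2≡78, 16^4≡32, 16^8≡45, 16^16≡67, 16^32≡39.
35 = 1 + 2 + 32, so 16^35 ≡ 16·78·39 ≡ 78 (mod 89).

78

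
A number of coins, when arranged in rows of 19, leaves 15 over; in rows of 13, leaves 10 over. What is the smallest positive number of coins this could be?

Since 13·3 ≡ 1 (mod 19), take x = 10 + 13·((15−10)·3 mod 19) = 10 + 13·15 = 205.
Check: 205 mod 19 = 15, 205 mod 13 = 10.

205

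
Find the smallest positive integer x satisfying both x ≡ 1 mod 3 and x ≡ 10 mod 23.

x ≡ 1 (mod 3) gives x ∈ {1, 4, 7, 10}.
The first of these with x mod 23 = 10 is 10.

10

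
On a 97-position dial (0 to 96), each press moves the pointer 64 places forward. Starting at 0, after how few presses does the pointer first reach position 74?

83

64⁻¹ ≡ 47 (mod 97) because 64·47 = 3008 = 31·97 + 1.
Multiplying both sides by 47: x ≡ 47·74 = 3478 ≡ 83 (mod 97).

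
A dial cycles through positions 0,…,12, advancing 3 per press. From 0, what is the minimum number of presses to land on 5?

6

The inverse of 3 mod 13 is 9 (since 3·9 = 27 ≡ 1).
Multiplying both sides by 9: x ≡ 9·5 = 45 ≡ 6 (mod 13).
Check: 3·6 = 18 = 1·13 + 5.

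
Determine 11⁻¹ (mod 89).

81

11·81 = 891 = 10·89 + 1, so 11⁻¹ ≡ 81 (mod 89).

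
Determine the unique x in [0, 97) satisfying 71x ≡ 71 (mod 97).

1

The inverse of 71 mod 97 is 41 (since 71·41 = 2911 ≡ 1).
So x ≡ 41·71 = 2911 ≡ 1 (mod 97).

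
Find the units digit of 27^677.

7

Last digits of 7^n: 7, 9, 3, 1 (period 4).
677 leaves remainder 1 on division by 4, so 27^677 ends in 7.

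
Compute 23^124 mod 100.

41

Square-and-reduce mod 100: 23^1≡23, 23^2≡29, 23^4≡41, 23^8≡81, 23^16≡61, 23^32≡21, 23^64≡41.
124 = 4 + 8 + 16 + 32 + 64, so 23^124 ≡ 41·81·61·21·41 ≡ 41 (mod 100).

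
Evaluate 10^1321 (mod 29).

Successive squares of 10 mod 29: 10^1≡10, 10^2≡13, 10^4≡24, 10^8≡25, 10^16≡16, 10^32≡24, 10^64≡25, 10^128≡16, 10^256≡24, 10^512≡25, 10^1024≡16.
Since 1321 = 1 + 8 + 32 + 256 + 1024 in binary, 10^1321 ≡ 10·25·24·24·16 ≡ 8 (mod 29).

8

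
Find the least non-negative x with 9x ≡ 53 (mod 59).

The inverse of 9 mod 59 is 46 (since 9·46 = 414 ≡ 1).
So x ≡ 46·53 = 2438 ≡ 19 (mod 59).

19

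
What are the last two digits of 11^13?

Successive squares of 11 mod 100: 11^1≡11, 11^2≡21, 11^4≡41, 11^8≡81.
Since 13 = 1 + 4 + 8 in binary, 11^13 ≡ 11·41·81 ≡ 31 (mod 100).

31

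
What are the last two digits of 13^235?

57

Successive squares of 13 mod 100: 13^1≡13, 13^2≡69, 13^4≡61, 13^8≡21, 13^16≡41, 13^32≡81, 13^64≡61, 13^128≡21.
235 = 1 + 2 + 8 + 32 + 64 + 128, so 13^235 ≡ 13·69·21·81·61·21 ≡ 57 (mod 100).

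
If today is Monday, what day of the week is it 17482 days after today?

17482 mod 7 = 3 (since 2497·7 = 17479).
Monday + 3 days → Thursday.

Thursday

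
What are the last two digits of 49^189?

49

By repeated squaring mod 100: 49^1≡49, 49^2≡1, 49^4≡1, 49^8≡1, 49^16≡1, 49^32≡1, 49^64≡1, 49^128≡1.
Since 189 = 1 + 4 + 8 + 16 + 32 + 128 in binary, 49^189 ≡ 49·1·1·1·1·1 ≡ 49 (mod 100).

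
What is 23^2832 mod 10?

1

Last digits of 3^n: 3, 9, 7, 1 (period 4).
2832 leaves remainder 0 on division by 4, so 23^2832 ends in 1.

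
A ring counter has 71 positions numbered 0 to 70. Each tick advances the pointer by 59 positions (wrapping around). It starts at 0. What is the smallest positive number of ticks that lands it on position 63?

The inverse of 59 mod 71 is 65 (since 59·65 = 3835 ≡ 1).
So x ≡ 65·63 = 4095 ≡ 48 (mod 71).

48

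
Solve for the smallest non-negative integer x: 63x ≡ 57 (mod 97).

24

The inverse of 63 mod 97 is 77 (since 63·77 = 4851 ≡ 1).
So x ≡ 77·57 = 4389 ≡ 24 (mod 97).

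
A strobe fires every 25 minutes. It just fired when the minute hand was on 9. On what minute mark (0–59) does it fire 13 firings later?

13·25 = 325.
Dividing 325 by 60 gives quotient 5 and remainder 25.
(9 + 25) mod 60 = 34.

34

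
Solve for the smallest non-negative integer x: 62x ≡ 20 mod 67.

63

62⁻¹ ≡ 40 (mod 67) because 62·40 = 2480 = 37·67 + 1.
So x ≡ 40·20 = 800 ≡ 63 (mod 67).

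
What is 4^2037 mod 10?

Last digits of 4^n: 4, 6 (period 2).
2037 leaves remainder 1 on division by 2, so 4^2037 ends in 4.

4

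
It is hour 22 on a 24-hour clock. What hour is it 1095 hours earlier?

1095 − 45·24 = 15, so 1095 ≡ 15 (mod 24).
(22 − 15) mod 24 = 7.

7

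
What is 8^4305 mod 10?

The units digit of 8^n cycles with period 4: 8, 4, 2, 6, …
4305 leaves remainder 1 on division by 4, so 8^4305 ends in 8.

8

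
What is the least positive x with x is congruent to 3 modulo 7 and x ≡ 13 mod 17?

115

x ≡ 3 (mod 7) gives x ∈ {3, 10, 17, 24, 31, 38, 45, 52, …}.
The first of these with x mod 17 = 13 is 115.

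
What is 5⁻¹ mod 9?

9 = 1·5 + 4
5 = 1·4 + 1
4 = 4·1 + 0
Back-substituting gives 5·2 ≡ 1 (mod 9).

2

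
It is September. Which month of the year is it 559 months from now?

April

559 = 46·12 + 7, so 559 mod 12 = 7.
September + 7 months → April.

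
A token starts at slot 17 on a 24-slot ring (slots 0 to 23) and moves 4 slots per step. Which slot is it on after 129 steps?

129·4 = 516.
516 = 21·24 + 12, so 516 mod 24 = 12.
(17 + 12) mod 24 = 5.

5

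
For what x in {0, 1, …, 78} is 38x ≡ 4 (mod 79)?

50

38⁻¹ ≡ 52 (mod 79) because 38·52 = 1976 = 25·79 + 1.
So x ≡ 52·4 = 208 ≡ 50 (mod 79).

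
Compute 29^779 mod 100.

By repeated squaring mod 100: 29^1≡29, 29^2≡41, 29^4≡81, 29^8≡61, 29^16≡21, 29^32≡41, 29^64≡81, 29^128≡61, 29^256≡21, 29^512≡41.
779 = 1 + 2 + 8 + 256 + 512, so 29^779 ≡ 29·41·61·21·41 ≡ 69 (mod 100).

69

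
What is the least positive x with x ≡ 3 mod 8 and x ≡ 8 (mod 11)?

19

x ≡ 3 (mod 8) gives x ∈ {3, 11, 19}.
The first of these with x mod 11 = 8 is 19.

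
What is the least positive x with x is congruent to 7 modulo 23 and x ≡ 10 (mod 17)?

214

x ≡ 10 (mod 17) gives x ∈ {10, 27, 44, 61, 78, 95, 112, 129, …}.
The first of these with x mod 23 = 7 is 214.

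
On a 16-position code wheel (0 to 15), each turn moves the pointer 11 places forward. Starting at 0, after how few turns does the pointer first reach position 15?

11⁻¹ ≡ 3 (mod 16) because 11·3 = 33 = 2·16 + 1.
Multiplying both sides by 3: x ≡ 3·15 = 45 ≡ 13 (mod 16).

13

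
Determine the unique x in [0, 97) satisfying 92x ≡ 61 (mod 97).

46

The inverse of 92 mod 97 is 58 (since 92·58 = 5336 ≡ 1).
So x ≡ 58·61 = 3538 ≡ 46 (mod 97).
Check: 92·46 = 4232 = 43·97 + 61.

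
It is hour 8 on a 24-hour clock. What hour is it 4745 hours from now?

1

4745 mod 24 = 17 (since 197·24 = 4728).
(8 + 17) mod 24 = 1.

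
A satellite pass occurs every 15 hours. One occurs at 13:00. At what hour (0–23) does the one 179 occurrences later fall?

10

179·15 = 2685.
2685 = 111·24 + 21, so 2685 mod 24 = 21.
(13 + 21) mod 24 = 10.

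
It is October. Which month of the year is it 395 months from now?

September

395 mod 12 = 11 (since 32·12 = 384).
October + 11 months → September.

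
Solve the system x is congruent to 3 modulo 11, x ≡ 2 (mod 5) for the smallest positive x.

Since 5·9 ≡ 1 (mod 11), take x = 2 + 5·((3−2)·9 mod 11) = 2 + 5·9 = 47.
Check: 47 mod 11 = 3, 47 mod 5 = 2.

47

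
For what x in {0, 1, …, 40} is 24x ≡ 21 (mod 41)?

6

The inverse of 24 mod 41 is 12 (since 24·12 = 288 ≡ 1).
So x ≡ 12·21 = 252 ≡ 6 (mod 41).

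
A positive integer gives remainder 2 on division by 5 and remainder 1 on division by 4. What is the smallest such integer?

Since 4·4 ≡ 1 (mod 5), take x = 1 + 4·((2−1)·4 mod 5) = 1 + 4·4 = 17.
Check: 17 mod 5 = 2, 17 mod 4 = 1.

17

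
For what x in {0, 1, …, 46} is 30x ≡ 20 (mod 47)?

32

The inverse of 30 mod 47 is 11 (since 30·11 = 330 ≡ 1).
So x ≡ 11·20 = 220 ≡ 32 (mod 47).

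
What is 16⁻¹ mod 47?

3

47 = 2·16 + 15
16 = 1·15 + 1
15 = 15·1 + 0
Back-substituting gives 16·3 ≡ 1 (mod 47).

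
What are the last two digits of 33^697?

By repeated squaring mod 100: 33^1≡33, 33^2≡89, 33^4≡21, 33^8≡41, 33^16≡81, 33^32≡61, 33^64≡21, 33^128≡41, 33^256≡81, 33^512≡61.
697 = 1 + 8 + 16 + 32 + 128 + 512, so 33^697 ≡ 33·41·81·61·41·61 ≡ 73 (mod 100).

73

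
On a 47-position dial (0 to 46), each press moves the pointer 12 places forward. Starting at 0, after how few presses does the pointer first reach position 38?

The inverse of 12 mod 47 is 4 (since 12·4 = 48 ≡ 1).
Multiplying both sides by 4: x ≡ 4·38 = 152 ≡ 11 (mod 47).

11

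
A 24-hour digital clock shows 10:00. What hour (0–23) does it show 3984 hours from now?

3984 mod 24 = 0 (since 166·24 = 3984).
(10 + 0) mod 24 = 10.

10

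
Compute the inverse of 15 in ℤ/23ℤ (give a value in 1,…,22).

23 = 1·15 + 8
15 = 1·8 + 7
8 = 1·7 + 1
7 = 7·1 + 0
Back-substituting gives 15·20 ≡ 1 (mod 23).

20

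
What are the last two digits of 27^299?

By repeated squaring mod 100: 27^1≡27, 27^2≡29, 27^4≡41, 27^8≡81, 27^16≡61, 27^32≡21, 27^64≡41, 27^128≡81, 27^256≡61.
Since 299 = 1 + 2 + 8 + 32 + 256 in binary, 27^299 ≡ 27·29·81·21·61 ≡ 63 (mod 100).

63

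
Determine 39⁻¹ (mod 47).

47 = 1·39 + 8
39 = 4·8 + 7
8 = 1·7 + 1
7 = 7·1 + 0
Back-substituting gives 39·41 ≡ 1 (mod 47).

41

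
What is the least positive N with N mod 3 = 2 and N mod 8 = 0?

8

Since 8·2 ≡ 1 (mod 3), take x = 0 + 8·((2−0)·2 mod 3) = 0 + 8·1 = 8.
Check: 8 mod 3 = 2, 8 mod 8 = 0.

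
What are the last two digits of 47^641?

Successive squares of 47 mod 100: 47^1≡47, 47^2≡9, 47^4≡81, 47^8≡61, 47^16≡21, 47^32≡41, 47^64≡81, 47^128≡61, 47^256≡21, 47^512≡41.
641 = 1 + 128 + 512, so 47^641 ≡ 47·61·41 ≡ 47 (mod 100).

47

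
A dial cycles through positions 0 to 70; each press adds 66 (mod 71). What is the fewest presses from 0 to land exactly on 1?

14

71 = 1·66 + 5
66 = 13·5 + 1
5 = 5·1 + 0
Back-substituting gives 66·14 ≡ 1 (mod 71).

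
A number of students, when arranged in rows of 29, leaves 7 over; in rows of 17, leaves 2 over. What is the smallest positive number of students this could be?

x ≡ 2 (mod 17) gives x ∈ {2, 19, 36}.
The first of these with x mod 29 = 7 is 36.

36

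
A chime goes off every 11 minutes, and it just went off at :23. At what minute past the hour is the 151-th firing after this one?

151·11 = 1661.
Dividing 1661 by 60 gives quotient 27 and remainder 41.
(23 + 41) mod 60 = 4.

4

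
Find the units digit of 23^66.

Last digits of 3^n: 3, 9, 7, 1 (period 4).
66 mod 4 = 2, so the last digit matches 3^2 = 9.

9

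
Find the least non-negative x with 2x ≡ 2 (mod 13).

1

The inverse of 2 mod 13 is 7 (since 2·7 = 14 ≡ 1).
Multiplying both sides by 7: x ≡ 7·2 = 14 ≡ 1 (mod 13).
Check: 2·1 = 2 = 0·13 + 2.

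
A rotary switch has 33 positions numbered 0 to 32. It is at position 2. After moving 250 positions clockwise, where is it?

250 = 7·33 + 19, so 250 mod 33 = 19.
(2 + 19) mod 33 = 21.

21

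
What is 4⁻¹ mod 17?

4·13 = 52 = 3·17 + 1, so 4⁻¹ ≡ 13 (mod 17).

13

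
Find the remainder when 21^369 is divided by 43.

4

By repeated squaring mod 43: 21^1≡21, 21^2≡11, 21^4≡35, 21^8≡21, 21^16≡11, 21^32≡35, 21^64≡21, 21^128≡11, 21^256≡35.
Since 369 = 1 + 16 + 32 + 64 + 256 in binary, 21^369 ≡ 21·11·35·21·35 ≡ 4 (mod 43).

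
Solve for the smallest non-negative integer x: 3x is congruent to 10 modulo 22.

The inverse of 3 mod 22 is 15 (since 3·15 = 45 ≡ 1).
Multiplying both sides by 15: x ≡ 15·10 = 150 ≡ 18 (mod 22).

18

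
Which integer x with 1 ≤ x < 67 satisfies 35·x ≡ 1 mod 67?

67 = 1·35 + 32
35 = 1·32 + 3
32 = 10·3 + 2
3 = 1·2 + 1
2 = 2·1 + 0
Back-substituting gives 35·23 ≡ 1 (mod 67).

23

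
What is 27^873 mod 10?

7

Powers of 7 mod 10 repeat with period 4: 7, 9, 3, 1.
873 leaves remainder 1 on division by 4, so 27^873 ends in 7.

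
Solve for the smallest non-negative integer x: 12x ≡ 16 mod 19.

14

12⁻¹ ≡ 8 (mod 19) because 12·8 = 96 = 5·19 + 1.
Multiplying both sides by 8: x ≡ 8·16 = 128 ≡ 14 (mod 19).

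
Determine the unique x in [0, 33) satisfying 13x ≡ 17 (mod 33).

14

13⁻¹ ≡ 28 (mod 33) because 13·28 = 364 = 11·33 + 1.
Multiplying both sides by 28: x ≡ 28·17 = 476 ≡ 14 (mod 33).
Check: 13·14 = 182 = 5·33 + 17.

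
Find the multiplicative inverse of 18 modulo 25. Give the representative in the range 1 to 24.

7

25 = 1·18 + 7
18 = 2·7 + 4
7 = 1·4 + 3
4 = 1·3 + 1
3 = 3·1 + 0
Back-substituting gives 18·7 ≡ 1 (mod 25).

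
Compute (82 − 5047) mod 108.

3

Dividing 5047 by 108 gives quotient 46 and remainder 79.
(82 − 79) mod 108 = 3.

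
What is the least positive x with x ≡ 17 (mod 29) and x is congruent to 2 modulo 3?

17

x ≡ 2 (mod 3) gives x ∈ {2, 5, 8, 11, 14, 17}.
The first of these with x mod 29 = 17 is 17.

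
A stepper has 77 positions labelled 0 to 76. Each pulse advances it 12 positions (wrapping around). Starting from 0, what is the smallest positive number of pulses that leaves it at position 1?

45

12·45 = 540 = 7·77 + 1, so 12⁻¹ ≡ 45 (mod 77).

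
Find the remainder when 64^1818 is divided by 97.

22

Square-and-reduce mod 97: 64^1≡64, 64^2≡22, 64^4≡96, 64^8≡1, 64^16≡1, 64^32≡1, 64^64≡1, 64^128≡1, 64^256≡1, 64^512≡1, 64^1024≡1.
1818 = 2 + 8 + 16 + 256 + 512 + 1024, so 64^1818 ≡ 22·1·1·1·1·1 ≡ 22 (mod 97).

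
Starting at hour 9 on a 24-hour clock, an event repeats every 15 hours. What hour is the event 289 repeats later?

289·15 = 4335.
4335 = 180·24 + 15, so 4335 mod 24 = 15.
(9 + 15) mod 24 = 0.

0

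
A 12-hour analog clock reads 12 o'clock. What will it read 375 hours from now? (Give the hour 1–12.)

3

Dividing 375 by 12 gives quotient 31 and remainder 3.
12 + 3 → 3 on a 12-hour dial.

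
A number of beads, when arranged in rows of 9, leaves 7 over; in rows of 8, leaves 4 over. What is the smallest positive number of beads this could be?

52

x ≡ 4 (mod 8) gives x ∈ {4, 12, 20, 28, 36, 44, 52}.
The first of these with x mod 9 = 7 is 52.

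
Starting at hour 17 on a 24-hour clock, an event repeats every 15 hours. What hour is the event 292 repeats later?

292·15 = 4380.
4380 = 182·24 + 12, so 4380 mod 24 = 12.
(17 + 12) mod 24 = 5.

5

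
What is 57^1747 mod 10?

3

Powers of 7 mod 10 repeat with period 4: 7, 9, 3, 1.
1747 mod 4 = 3, so the last digit matches 7^3 = 3.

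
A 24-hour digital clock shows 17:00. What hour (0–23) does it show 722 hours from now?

19

722 mod 24 = 2 (since 30·24 = 720).
(17 + 2) mod 24 = 19.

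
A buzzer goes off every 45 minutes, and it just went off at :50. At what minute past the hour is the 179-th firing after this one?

5

179·45 = 8055.
8055 − 134·60 = 15, so 8055 ≡ 15 (mod 60).
(50 + 15) mod 60 = 5.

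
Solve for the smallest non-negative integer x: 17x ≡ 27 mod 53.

39

17⁻¹ ≡ 25 (mod 53) because 17·25 = 425 = 8·53 + 1.
So x ≡ 25·27 = 675 ≡ 39 (mod 53).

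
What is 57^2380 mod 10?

The units digit of 57^n cycles with period 4: 7, 9, 3, 1, …
2380 leaves remainder 0 on division by 4, so 57^2380 ends in 1.

1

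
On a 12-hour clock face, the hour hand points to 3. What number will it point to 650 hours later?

5

650 − 54·12 = 2, so 650 ≡ 2 (mod 12).
3 + 2 → 5 on a 12-hour dial.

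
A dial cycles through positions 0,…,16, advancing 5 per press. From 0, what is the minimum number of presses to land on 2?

14

5⁻¹ ≡ 7 (mod 17) because 5·7 = 35 = 2·17 + 1.
So x ≡ 7·2 = 14 ≡ 14 (mod 17).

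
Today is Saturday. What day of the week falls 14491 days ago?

Friday

14491 = 2070·7 + 1, so 14491 mod 7 = 1.
Saturday − 1 day → Friday.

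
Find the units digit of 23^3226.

9

Powers of 3 mod 10 repeat with period 4: 3, 9, 7, 1.
3226 mod 4 = 2, so the last digit matches 3^2 = 9.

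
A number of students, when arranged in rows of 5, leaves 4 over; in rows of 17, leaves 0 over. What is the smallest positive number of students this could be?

x ≡ 4 (mod 5) gives x ∈ {4, 9, 14, 19, 24, 29, 34}.
The first of these with x mod 17 = 0 is 34.

34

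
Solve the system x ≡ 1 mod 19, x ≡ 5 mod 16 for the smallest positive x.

229

x ≡ 5 (mod 16) gives x ∈ {5, 21, 37, 53, 69, 85, 101, 117, …}.
The first of these with x mod 19 = 1 is 229.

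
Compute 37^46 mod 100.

Square-and-reduce mod 100: 37^1≡37, 37^2≡69, 37^4≡61, 37^8≡21, 37^16≡41, 37^32≡81.
Since 46 = 2 + 4 + 8 + 32 in binary, 37^46 ≡ 69·61·21·81 ≡ 9 (mod 100).

9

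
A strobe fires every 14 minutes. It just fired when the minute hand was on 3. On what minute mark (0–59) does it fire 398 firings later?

55

398·14 = 5572.
5572 mod 60 = 52 (since 92·60 = 5520).
(3 + 52) mod 60 = 55.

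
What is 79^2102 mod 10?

1

Last digits of 9^n: 9, 1 (period 2).
2102 leaves remainder 0 on division by 2, so 79^2102 ends in 1.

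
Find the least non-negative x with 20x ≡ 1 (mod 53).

The inverse of 20 mod 53 is 8 (since 20·8 = 160 ≡ 1).
So x ≡ 8·1 = 8 ≡ 8 (mod 53).

8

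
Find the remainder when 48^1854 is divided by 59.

Square-and-reduce mod 59: 48^1≡48, 48^2≡3, 48^4≡9, 48^8≡22, 48^16≡12, 48^32≡26, 48^64≡27, 48^128≡21, 48^256≡28, 48^512≡17, 48^1024≡53.
Since 1854 = 2 + 4 + 8 + 16 + 32 + 256 + 512 + 1024 in binary, 48^1854 ≡ 3·9·22·12·26·28·17·53 ≡ 20 (mod 59).

20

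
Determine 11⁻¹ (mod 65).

11·6 = 66 = 1·65 + 1, so 11⁻¹ ≡ 6 (mod 65).

6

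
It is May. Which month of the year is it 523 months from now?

Dividing 523 by 12 gives quotient 43 and remainder 7.
May + 7 months → December.

December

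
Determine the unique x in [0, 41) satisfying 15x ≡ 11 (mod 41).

39

15⁻¹ ≡ 11 (mod 41) because 15·11 = 165 = 4·41 + 1.
Multiplying both sides by 11: x ≡ 11·11 = 121 ≡ 39 (mod 41).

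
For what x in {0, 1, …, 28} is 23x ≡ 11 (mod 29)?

The inverse of 23 mod 29 is 24 (since 23·24 = 552 ≡ 1).
So x ≡ 24·11 = 264 ≡ 3 (mod 29).

3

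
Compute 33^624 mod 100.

Square-and-reduce mod 100: 33^1≡33, 33^2≡89, 33^4≡21, 33^8≡41, 33^16≡81, 33^32≡61, 33^64≡21, 33^128≡41, 33^256≡81, 33^512≡61.
624 = 16 + 32 + 64 + 512, so 33^624 ≡ 81·61·21·61 ≡ 21 (mod 100).

21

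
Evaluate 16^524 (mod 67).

47

Square-and-reduce mod 67: 16^1≡16, 16^2≡55, 16^4≡10, 16^8≡33, 16^16≡17, 16^32≡21, 16^64≡39, 16^128≡47, 16^256≡65, 16^512≡4.
524 = 4 + 8 + 512, so 16^524 ≡ 10·33·4 ≡ 47 (mod 67).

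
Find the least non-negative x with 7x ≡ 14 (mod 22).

The inverse of 7 mod 22 is 19 (since 7·19 = 133 ≡ 1).
So x ≡ 19·14 = 266 ≡ 2 (mod 22).
Check: 7·2 = 14 = 0·22 + 14.

2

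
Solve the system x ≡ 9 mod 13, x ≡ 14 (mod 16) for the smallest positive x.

x ≡ 9 (mod 13) gives x ∈ {9, 22, 35, 48, 61, 74, 87, 100, …}.
The first of these with x mod 16 = 14 is 126.

126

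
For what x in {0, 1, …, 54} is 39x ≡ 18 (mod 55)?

47

The inverse of 39 mod 55 is 24 (since 39·24 = 936 ≡ 1).
So x ≡ 24·18 = 432 ≡ 47 (mod 55).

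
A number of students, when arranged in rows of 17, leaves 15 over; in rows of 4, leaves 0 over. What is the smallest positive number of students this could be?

Since 4·13 ≡ 1 (mod 17), take x = 0 + 4·((15−0)·13 mod 17) = 0 + 4·8 = 32.
Check: 32 mod 17 = 15, 32 mod 4 = 0.

32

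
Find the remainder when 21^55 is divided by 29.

18

By repeated squaring mod 29: 21^1≡21, 21^2≡6, 21^4≡7, 21^8≡20, 21^16≡23, 21^32≡7.
Since 55 = 1 + 2 + 4 + 16 + 32 in binary, 21^55 ≡ 21·6·7·23·7 ≡ 18 (mod 29).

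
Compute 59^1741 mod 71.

44

Successive squares of 59 mod 71: 59^1≡59, 59^2≡2, 59^4≡4, 59^8≡16, 59^16≡43, 59^32≡3, 59^64≡9, 59^128≡10, 59^256≡29, 59^512≡60, 59^1024≡50.
1741 = 1 + 4 + 8 + 64 + 128 + 512 + 1024, so 59^1741 ≡ 59·4·16·9·10·60·50 ≡ 44 (mod 71).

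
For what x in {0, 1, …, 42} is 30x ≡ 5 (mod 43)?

30⁻¹ ≡ 33 (mod 43) because 30·33 = 990 = 23·43 + 1.
Multiplying both sides by 33: x ≡ 33·5 = 165 ≡ 36 (mod 43).

36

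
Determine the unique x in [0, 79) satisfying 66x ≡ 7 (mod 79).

66⁻¹ ≡ 6 (mod 79) because 66·6 = 396 = 5·79 + 1.
So x ≡ 6·7 = 42 ≡ 42 (mod 79).

42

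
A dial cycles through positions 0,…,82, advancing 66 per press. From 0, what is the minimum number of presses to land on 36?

66⁻¹ ≡ 39 (mod 83) because 66·39 = 2574 = 31·83 + 1.
Multiplying both sides by 39: x ≡ 39·36 = 1404 ≡ 76 (mod 83).
Check: 66·76 = 5016 = 60·83 + 36.

76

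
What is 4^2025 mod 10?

Powers of 4 mod 10 repeat with period 2: 4, 6.
2025 leaves remainder 1 on division by 2, so 4^2025 ends in 4.

4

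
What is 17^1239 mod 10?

3

Powers of 7 mod 10 repeat with period 4: 7, 9, 3, 1.
1239 mod 4 = 3, so the last digit matches 7^3 = 3.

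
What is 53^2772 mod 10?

1

Powers of 3 mod 10 repeat with period 4: 3, 9, 7, 1.
2772 leaves remainder 0 on division by 4, so 53^2772 ends in 1.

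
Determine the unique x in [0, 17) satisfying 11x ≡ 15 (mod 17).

11⁻¹ ≡ 14 (mod 17) because 11·14 = 154 = 9·17 + 1.
Multiplying both sides by 14: x ≡ 14·15 = 210 ≡ 6 (mod 17).

6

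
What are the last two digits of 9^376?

By repeated squaring mod 100: 9^1≡9, 9^2≡81, 9^4≡61, 9^8≡21, 9^16≡41, 9^32≡81, 9^64≡61, 9^128≡21, 9^256≡41.
376 = 8 + 16 + 32 + 64 + 256, so 9^376 ≡ 21·41·81·61·41 ≡ 41 (mod 100).

41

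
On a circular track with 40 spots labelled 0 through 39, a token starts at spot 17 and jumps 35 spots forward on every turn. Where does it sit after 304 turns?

17

304·35 = 10640.
10640 mod 40 = 0 (since 266·40 = 10640).
(17 + 0) mod 40 = 17.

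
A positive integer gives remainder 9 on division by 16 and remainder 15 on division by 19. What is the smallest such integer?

x ≡ 9 (mod 16) gives x ∈ {9, 25, 41, 57, 73, 89, 105, 121, …}.
The first of these with x mod 19 = 15 is 281.

281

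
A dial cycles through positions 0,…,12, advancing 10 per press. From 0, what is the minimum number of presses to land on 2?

10⁻¹ ≡ 4 (mod 13) because 10·4 = 40 = 3·13 + 1.
So x ≡ 4·2 = 8 ≡ 8 (mod 13).
Check: 10·8 = 80 = 6·13 + 2.

8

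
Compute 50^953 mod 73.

54

Square-and-reduce mod 73: 50^1≡50, 50^2≡18, 50^4≡32, 50^8≡2, 50^16≡4, 50^32≡16, 50^64≡37, 50^128≡55, 50^256≡32, 50^512≡2.
953 = 1 + 8 + 16 + 32 + 128 + 256 + 512, so 50^953 ≡ 50·2·4·16·55·32·2 ≡ 54 (mod 73).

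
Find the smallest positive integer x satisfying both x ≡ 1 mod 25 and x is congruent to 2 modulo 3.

Since 3·17 ≡ 1 (mod 25), take x = 2 + 3·((1−2)·17 mod 25) = 2 + 3·8 = 26.
Check: 26 mod 25 = 1, 26 mod 3 = 2.

26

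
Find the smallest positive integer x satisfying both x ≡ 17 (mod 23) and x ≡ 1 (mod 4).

17

x ≡ 1 (mod 4) gives x ∈ {1, 5, 9, 13, 17}.
The first of these with x mod 23 = 17 is 17.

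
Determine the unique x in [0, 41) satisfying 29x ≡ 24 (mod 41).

39

The inverse of 29 mod 41 is 17 (since 29·17 = 493 ≡ 1).
So x ≡ 17·24 = 408 ≡ 39 (mod 41).
Check: 29·39 = 1131 = 27·41 + 24.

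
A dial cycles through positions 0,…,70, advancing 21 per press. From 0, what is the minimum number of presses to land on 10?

The inverse of 21 mod 71 is 44 (since 21·44 = 924 ≡ 1).
So x ≡ 44·10 = 440 ≡ 14 (mod 71).

14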